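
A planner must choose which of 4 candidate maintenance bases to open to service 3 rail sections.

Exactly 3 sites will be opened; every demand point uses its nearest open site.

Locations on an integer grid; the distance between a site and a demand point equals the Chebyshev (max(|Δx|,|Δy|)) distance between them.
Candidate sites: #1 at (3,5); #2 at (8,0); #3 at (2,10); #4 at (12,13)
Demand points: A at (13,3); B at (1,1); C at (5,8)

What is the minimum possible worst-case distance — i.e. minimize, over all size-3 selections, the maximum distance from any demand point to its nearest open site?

5

Open {#1, #2, #3}.
  Farthest demand point is A at distance 5 (to #2); all others are ≤ 5.
With {#1, #2, #4} the worst case is 5.
With {#2, #3, #4} the worst case is 7.
No size-3 selection achieves below 5.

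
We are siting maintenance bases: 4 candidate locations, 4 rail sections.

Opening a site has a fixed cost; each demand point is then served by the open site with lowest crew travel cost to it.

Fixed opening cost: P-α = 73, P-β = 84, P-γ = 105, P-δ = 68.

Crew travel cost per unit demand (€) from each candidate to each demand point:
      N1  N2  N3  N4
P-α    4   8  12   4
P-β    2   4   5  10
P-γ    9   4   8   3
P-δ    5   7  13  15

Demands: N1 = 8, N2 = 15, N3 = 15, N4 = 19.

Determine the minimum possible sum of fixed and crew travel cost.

Open {P-α, P-β}: assign each demand point to its cheapest open site.
  N1→P-β 8×2=16, N2→P-β 15×4=60, N3→P-β 15×5=75, N4→P-α 19×4=76
  crew travel cost 227, fixed 157 → total 384.
Compare {P-β, P-γ}: crew travel cost 208 + fixed 189 = 397.
Compare {P-γ}: crew travel cost 309 + fixed 105 = 414.
Compare {P-β}: crew travel cost 341 + fixed 84 = 425.
All other subsets cost ≥ 397. Minimum total cost: 384.

384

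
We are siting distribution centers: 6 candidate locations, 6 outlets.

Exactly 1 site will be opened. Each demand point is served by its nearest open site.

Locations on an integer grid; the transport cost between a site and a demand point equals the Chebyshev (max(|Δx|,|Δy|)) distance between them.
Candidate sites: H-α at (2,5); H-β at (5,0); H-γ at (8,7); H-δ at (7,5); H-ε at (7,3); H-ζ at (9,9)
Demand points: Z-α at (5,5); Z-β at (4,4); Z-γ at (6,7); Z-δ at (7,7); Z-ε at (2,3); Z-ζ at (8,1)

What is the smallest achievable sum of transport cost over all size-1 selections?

18

Open {H-δ}.
  Z-α→H-δ 2, Z-β→H-δ 3, Z-γ→H-δ 2, Z-δ→H-δ 2, Z-ε→H-δ 5, Z-ζ→H-δ 4  ⇒ total 18.
Compare {H-ε}: total 20.
Compare {H-α}: total 22.
No size-1 selection does better; minimum is 18.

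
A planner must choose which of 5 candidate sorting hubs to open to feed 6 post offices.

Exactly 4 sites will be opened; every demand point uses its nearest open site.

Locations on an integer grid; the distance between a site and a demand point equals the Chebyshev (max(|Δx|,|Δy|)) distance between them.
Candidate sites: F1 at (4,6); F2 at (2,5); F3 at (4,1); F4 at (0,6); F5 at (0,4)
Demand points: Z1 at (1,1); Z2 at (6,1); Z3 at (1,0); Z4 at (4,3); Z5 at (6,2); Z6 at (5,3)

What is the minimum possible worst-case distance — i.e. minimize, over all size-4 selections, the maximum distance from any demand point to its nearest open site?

3

Open {F1, F2, F3, F4}.
  Farthest demand point is Z1 at distance 3 (to F3); all others are ≤ 3.
With {F1, F2, F3, F5} the worst case is 3.
With {F1, F3, F4, F5} the worst case is 3.
No size-4 selection achieves below 3.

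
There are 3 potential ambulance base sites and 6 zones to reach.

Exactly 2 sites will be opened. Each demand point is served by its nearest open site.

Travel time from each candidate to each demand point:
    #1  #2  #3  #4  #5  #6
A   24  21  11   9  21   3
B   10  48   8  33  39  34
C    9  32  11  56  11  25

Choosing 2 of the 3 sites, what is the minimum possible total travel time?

Open {A, C}.
  #1→C 9, #2→A 21, #3→A 11, #4→A 9, #5→C 11, #6→A 3  ⇒ total 64.
Compare {A, B}: total 72.
Compare {B, C}: total 118.

64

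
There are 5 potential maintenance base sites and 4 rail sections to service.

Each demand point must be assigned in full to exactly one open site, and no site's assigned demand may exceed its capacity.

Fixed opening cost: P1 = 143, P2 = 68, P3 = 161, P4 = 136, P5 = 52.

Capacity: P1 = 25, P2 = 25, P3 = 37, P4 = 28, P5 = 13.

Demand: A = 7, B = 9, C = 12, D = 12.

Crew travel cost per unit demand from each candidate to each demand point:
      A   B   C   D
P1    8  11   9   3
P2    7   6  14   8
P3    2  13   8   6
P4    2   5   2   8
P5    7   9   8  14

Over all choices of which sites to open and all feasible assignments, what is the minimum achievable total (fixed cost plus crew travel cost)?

383

Open {P2, P4}; cheapest assignment that respects the capacities:
  P2 (cap 25, load 12): D — cost 12×8 = 96
  P4 (cap 28, load 28): A, B, C — cost 7×2 + 9×5 + 12×2 = 83
  Shipping 179, fixed 204 → total 383.
  Any other capacity-feasible assignment to {P2, P4} ships for at least 179.
Compare {P1, P4}: its best feasible assignment gives total 398.
Compare {P2, P4, P5}: its best feasible assignment gives total 435.
Every other set of open sites that can feasibly serve all demand totals ≥ 398 even under its best assignment. Minimum: 383.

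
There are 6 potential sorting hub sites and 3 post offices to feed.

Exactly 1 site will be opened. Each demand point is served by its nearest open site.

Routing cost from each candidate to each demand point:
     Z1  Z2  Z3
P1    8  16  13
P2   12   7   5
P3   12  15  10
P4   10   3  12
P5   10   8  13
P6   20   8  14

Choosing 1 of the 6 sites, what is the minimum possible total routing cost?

Open {P2}.
  Z1→P2 12, Z2→P2 7, Z3→P2 5  ⇒ total 24.
Compare {P4}: total 25.
Compare {P5}: total 31.
No size-1 selection does better; minimum is 24.

24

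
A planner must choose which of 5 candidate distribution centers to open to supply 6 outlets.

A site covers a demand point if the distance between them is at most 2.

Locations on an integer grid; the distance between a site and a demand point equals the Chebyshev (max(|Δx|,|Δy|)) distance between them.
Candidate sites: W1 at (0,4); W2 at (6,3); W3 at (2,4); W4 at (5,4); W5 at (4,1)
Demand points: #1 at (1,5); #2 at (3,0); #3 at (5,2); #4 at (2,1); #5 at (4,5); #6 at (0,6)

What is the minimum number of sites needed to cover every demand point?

2

Coverage sets (demand points within 2 of each site):
  W1: {#1, #6}
  W2: {#3, #5}
  W3: {#1, #5, #6}
  W4: {#3, #5}
  W5: {#2, #3, #4}
No single site covers all 6 demand points.
But {W3, W5} covers everything, so the minimum is 2.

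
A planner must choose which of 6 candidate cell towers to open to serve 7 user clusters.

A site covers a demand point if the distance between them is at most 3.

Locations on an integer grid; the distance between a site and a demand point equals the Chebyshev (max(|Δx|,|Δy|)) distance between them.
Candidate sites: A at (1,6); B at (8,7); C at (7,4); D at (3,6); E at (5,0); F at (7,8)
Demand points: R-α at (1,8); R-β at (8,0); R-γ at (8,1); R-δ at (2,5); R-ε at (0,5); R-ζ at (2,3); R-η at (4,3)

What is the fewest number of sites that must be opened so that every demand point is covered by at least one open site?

Coverage sets (demand points within 3 of each site):
  A: {R-α, R-δ, R-ε, R-ζ, R-η}
  B: {}
  C: {R-γ, R-η}
  D: {R-α, R-δ, R-ε, R-ζ, R-η}
  E: {R-β, R-γ, R-ζ, R-η}
  F: {}
No single site covers all 7 demand points.
But {A, E} covers everything, so the minimum is 2.

2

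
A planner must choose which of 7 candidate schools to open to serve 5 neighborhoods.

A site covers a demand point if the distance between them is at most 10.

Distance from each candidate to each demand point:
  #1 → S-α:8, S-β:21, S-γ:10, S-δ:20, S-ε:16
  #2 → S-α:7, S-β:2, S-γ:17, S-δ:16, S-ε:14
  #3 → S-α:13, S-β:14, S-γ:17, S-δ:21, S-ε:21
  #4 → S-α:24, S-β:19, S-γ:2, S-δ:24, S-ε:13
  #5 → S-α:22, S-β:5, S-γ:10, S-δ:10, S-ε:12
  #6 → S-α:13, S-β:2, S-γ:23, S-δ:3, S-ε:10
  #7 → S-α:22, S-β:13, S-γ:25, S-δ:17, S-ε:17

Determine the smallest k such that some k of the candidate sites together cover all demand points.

2

Coverage sets (demand points within 10 of each site):
  #1: {S-α, S-γ}
  #2: {S-α, S-β}
  #3: {}
  #4: {S-γ}
  #5: {S-β, S-γ, S-δ}
  #6: {S-β, S-δ, S-ε}
  #7: {}
No single site covers all 5 demand points.
But {#1, #6} covers everything, so the minimum is 2.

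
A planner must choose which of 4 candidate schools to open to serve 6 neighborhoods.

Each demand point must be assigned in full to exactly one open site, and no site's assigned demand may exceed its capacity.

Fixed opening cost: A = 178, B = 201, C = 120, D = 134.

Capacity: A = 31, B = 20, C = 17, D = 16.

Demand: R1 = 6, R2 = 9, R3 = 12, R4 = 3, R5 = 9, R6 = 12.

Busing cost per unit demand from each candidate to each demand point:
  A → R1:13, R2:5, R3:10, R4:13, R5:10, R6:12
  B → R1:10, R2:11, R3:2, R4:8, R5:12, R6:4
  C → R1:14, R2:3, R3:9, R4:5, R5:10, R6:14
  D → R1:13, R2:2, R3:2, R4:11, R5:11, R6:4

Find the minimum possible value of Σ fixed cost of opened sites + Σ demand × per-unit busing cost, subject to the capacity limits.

Open {A, C, D}; cheapest assignment that respects the capacities:
  A (cap 31, load 27): R1, R5, R6 — cost 6×13 + 9×10 + 12×12 = 312
  C (cap 17, load 12): R2, R4 — cost 9×3 + 3×5 = 42
  D (cap 16, load 12): R3 — cost 12×2 = 24
  Shipping 378, fixed 432 → total 810.
  Any other capacity-feasible assignment to {A, C, D} ships for at least 378.
Compare {A, B, D}: its best feasible assignment gives total 813.
Compare {A, B, C}: its best feasible assignment gives total 859.
Every other set of open sites that can feasibly serve all demand totals ≥ 813 even under its best assignment. Minimum: 810.

810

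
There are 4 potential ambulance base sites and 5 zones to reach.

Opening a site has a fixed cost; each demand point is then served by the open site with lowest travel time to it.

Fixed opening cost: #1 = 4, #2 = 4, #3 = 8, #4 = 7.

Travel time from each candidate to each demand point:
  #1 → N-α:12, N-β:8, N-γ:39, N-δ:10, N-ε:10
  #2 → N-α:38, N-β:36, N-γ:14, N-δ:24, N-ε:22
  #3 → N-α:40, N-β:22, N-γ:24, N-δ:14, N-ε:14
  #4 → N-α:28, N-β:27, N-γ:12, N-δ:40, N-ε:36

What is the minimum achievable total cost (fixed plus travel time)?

62

Open {#1, #2}: assign each demand point to its cheapest open site.
  N-α→#1 12, N-β→#1 8, N-γ→#2 14, N-δ→#1 10, N-ε→#1 10
  travel time 54, fixed 8 → total 62.
Compare {#1, #4}: travel time 52 + fixed 11 = 63.
Compare {#1, #2, #4}: travel time 52 + fixed 15 = 67.
Compare {#1, #2, #3}: travel time 54 + fixed 16 = 70.
All other subsets cost ≥ 63. Minimum total cost: 62.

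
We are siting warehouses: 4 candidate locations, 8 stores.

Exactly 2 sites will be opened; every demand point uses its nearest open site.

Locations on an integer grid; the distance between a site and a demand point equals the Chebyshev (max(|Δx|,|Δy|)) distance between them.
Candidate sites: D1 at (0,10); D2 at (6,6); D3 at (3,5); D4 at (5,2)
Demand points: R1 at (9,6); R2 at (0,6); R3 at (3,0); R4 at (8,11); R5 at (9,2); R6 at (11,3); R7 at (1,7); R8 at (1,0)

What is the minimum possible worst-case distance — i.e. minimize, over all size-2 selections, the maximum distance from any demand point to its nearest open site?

Open {D2, D3}.
  Farthest demand point is R3 at distance 5 (to D3); all others are ≤ 5.
With {D2, D4} the worst case is 5.
With {D1, D2} the worst case is 6.
No size-2 selection achieves below 5.

5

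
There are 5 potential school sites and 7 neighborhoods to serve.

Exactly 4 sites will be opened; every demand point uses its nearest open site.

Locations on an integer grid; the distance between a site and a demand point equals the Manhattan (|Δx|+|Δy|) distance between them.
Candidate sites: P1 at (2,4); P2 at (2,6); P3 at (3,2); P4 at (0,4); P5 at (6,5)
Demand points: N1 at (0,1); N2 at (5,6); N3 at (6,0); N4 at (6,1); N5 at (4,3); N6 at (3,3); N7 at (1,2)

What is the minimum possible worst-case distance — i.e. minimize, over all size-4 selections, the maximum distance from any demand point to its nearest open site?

Open {P1, P2, P3, P4}.
  Farthest demand point is N3 at distance 5 (to P3); all others are ≤ 5.
With {P1, P2, P3, P5} the worst case is 5.
With {P1, P2, P4, P5} the worst case is 5.
No size-4 selection achieves below 5.

5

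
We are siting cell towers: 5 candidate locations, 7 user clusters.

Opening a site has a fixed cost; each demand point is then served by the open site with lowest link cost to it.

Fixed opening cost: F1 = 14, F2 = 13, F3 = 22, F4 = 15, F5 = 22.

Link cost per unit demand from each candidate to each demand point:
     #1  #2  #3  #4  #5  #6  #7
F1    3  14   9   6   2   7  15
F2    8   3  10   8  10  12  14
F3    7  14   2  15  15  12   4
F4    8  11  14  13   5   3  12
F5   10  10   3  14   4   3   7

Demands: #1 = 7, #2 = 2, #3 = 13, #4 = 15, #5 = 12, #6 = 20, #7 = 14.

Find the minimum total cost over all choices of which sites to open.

Open {F1, F2, F3, F4}: assign each demand point to its cheapest open site.
  #1→F1 7×3=21, #2→F2 2×3=6, #3→F3 13×2=26, #4→F1 15×6=90, #5→F1 12×2=24, #6→F4 20×3=60, #7→F3 14×4=56
  link cost 283, fixed 64 → total 347.
Compare {F1, F3, F4}: link cost 299 + fixed 51 = 350.
Compare {F1, F2, F3, F5}: link cost 283 + fixed 71 = 354.
Compare {F1, F3, F5}: link cost 297 + fixed 58 = 355.
All other subsets cost ≥ 350. Minimum total cost: 347.

347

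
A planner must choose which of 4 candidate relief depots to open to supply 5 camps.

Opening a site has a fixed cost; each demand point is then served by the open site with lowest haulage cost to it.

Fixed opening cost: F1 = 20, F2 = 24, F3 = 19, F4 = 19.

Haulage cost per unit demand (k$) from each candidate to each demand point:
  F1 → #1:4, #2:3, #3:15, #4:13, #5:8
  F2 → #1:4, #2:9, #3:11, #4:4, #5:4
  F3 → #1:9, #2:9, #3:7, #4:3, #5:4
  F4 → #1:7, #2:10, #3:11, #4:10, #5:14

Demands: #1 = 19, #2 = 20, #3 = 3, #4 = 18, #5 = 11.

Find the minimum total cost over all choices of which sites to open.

294

Open {F1, F3}: assign each demand point to its cheapest open site.
  #1→F1 19×4=76, #2→F1 20×3=60, #3→F3 3×7=21, #4→F3 18×3=54, #5→F3 11×4=44
  haulage cost 255, fixed 39 → total 294.
Compare {F1, F3, F4}: haulage cost 255 + fixed 58 = 313.
Compare {F1, F2, F3}: haulage cost 255 + fixed 63 = 318.
Compare {F1, F2}: haulage cost 285 + fixed 44 = 329.
All other subsets cost ≥ 313. Minimum total cost: 294.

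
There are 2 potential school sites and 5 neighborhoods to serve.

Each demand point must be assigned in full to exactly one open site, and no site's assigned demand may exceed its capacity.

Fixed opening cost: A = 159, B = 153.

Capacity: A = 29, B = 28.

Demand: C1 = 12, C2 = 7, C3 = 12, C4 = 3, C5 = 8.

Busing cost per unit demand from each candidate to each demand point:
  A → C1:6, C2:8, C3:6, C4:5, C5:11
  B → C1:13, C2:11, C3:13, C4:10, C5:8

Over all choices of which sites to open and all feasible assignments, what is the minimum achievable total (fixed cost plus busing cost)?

612

Open {A, B}; cheapest assignment that respects the capacities:
  A (cap 29, load 27): C1, C3, C4 — cost 12×6 + 12×6 + 3×5 = 159
  B (cap 28, load 15): C2, C5 — cost 7×11 + 8×8 = 141
  Shipping 300, fixed 312 → total 612.
  Any other capacity-feasible assignment to {A, B} ships for at least 300.
Total demand is 42 and no other set of sites has combined capacity ≥ 42, so {A, B} is the only feasible choice of open sites. Minimum: 612.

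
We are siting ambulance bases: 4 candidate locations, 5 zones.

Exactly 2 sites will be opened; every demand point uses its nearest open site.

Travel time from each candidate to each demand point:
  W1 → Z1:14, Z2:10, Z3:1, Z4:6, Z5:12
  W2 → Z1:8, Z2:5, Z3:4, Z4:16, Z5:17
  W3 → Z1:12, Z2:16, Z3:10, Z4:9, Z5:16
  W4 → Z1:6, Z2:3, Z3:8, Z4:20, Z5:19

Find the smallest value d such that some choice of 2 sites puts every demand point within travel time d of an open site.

Open {W1, W2}.
  Farthest demand point is Z5 at travel time 12 (to W1); all others are ≤ 12.
With {W1, W3} the worst case is 12.
With {W1, W4} the worst case is 12.
No size-2 selection achieves below 12.

12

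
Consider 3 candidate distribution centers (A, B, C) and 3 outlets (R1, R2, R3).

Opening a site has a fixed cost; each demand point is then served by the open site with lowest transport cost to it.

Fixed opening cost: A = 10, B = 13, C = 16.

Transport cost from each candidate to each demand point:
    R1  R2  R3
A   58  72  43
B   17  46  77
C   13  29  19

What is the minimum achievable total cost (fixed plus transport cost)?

Open {C}: assign each demand point to its cheapest open site.
  R1→C 13, R2→C 29, R3→C 19
  transport cost 61, fixed 16 → total 77.
Compare {A, C}: transport cost 61 + fixed 26 = 87.
Compare {B, C}: transport cost 61 + fixed 29 = 90.
Compare {A, B, C}: transport cost 61 + fixed 39 = 100.
All other subsets cost ≥ 87. Minimum total cost: 77.

77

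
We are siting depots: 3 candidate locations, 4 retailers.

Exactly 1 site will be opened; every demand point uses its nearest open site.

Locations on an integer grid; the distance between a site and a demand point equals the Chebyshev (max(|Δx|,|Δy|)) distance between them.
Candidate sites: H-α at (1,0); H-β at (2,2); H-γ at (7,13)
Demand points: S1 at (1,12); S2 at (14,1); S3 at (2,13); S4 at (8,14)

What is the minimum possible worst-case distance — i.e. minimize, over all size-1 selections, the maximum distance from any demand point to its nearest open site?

12

Open {H-β}.
  Farthest demand point is S2 at distance 12 (to H-β); all others are ≤ 12.
With {H-γ} the worst case is 12.
With {H-α} the worst case is 14.
No size-1 selection achieves below 12.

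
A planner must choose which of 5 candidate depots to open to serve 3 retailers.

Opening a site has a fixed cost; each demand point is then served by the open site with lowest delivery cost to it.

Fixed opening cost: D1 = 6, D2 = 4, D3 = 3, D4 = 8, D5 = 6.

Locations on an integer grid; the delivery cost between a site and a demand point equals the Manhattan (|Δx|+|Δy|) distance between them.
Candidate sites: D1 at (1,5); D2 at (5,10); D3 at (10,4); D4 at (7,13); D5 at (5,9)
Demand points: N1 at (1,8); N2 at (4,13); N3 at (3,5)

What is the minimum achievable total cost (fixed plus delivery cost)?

Open {D1, D2}: assign each demand point to its cheapest open site.
  N1→D1 3, N2→D2 4, N3→D1 2
  delivery cost 9, fixed 10 → total 19.
Compare {D2}: delivery cost 17 + fixed 4 = 21.
Compare {D1}: delivery cost 16 + fixed 6 = 22.
Compare {D5}: delivery cost 16 + fixed 6 = 22.
All other subsets cost ≥ 21. Minimum total cost: 19.

19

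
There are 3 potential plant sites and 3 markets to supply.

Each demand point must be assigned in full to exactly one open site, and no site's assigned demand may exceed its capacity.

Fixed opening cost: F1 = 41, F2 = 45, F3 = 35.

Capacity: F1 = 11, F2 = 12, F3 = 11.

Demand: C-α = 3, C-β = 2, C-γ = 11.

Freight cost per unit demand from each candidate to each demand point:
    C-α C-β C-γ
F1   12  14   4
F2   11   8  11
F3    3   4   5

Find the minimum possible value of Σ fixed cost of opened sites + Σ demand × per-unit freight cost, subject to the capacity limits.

137

Open {F1, F3}; cheapest assignment that respects the capacities:
  F1 (cap 11, load 11): C-γ — cost 11×4 = 44
  F3 (cap 11, load 5): C-α, C-β — cost 3×3 + 2×4 = 17
  Shipping 61, fixed 76 → total 137.
  Any other capacity-feasible assignment to {F1, F3} ships for at least 61.
Compare {F1, F2}: its best feasible assignment gives total 179.
Compare {F1, F2, F3}: its best feasible assignment gives total 182.
Every other set of open sites that can feasibly serve all demand totals ≥ 179 even under its best assignment. Minimum: 137.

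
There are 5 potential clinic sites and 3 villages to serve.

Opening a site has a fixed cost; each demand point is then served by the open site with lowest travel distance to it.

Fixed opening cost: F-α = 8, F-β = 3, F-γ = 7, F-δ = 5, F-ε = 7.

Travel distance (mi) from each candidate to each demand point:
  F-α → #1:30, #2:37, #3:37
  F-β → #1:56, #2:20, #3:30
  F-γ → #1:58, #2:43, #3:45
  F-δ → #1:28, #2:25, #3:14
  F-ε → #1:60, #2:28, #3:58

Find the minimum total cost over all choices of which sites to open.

70

Open {F-β, F-δ}: assign each demand point to its cheapest open site.
  #1→F-δ 28, #2→F-β 20, #3→F-δ 14
  travel distance 62, fixed 8 → total 70.
Compare {F-δ}: travel distance 67 + fixed 5 = 72.
Compare {F-β, F-γ, F-δ}: travel distance 62 + fixed 15 = 77.
Compare {F-β, F-δ, F-ε}: travel distance 62 + fixed 15 = 77.
All other subsets cost ≥ 72. Minimum total cost: 70.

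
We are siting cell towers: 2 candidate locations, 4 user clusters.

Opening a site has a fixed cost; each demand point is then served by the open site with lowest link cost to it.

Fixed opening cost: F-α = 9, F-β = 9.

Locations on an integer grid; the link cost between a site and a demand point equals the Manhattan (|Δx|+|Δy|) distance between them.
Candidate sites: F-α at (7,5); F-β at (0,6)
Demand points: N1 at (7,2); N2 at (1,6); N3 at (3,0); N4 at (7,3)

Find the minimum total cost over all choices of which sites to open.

30

Open {F-α}: assign each demand point to its cheapest open site.
  N1→F-α 3, N2→F-α 7, N3→F-α 9, N4→F-α 2
  link cost 21, fixed 9 → total 30.
Compare {F-α, F-β}: link cost 15 + fixed 18 = 33.
Compare {F-β}: link cost 31 + fixed 9 = 40.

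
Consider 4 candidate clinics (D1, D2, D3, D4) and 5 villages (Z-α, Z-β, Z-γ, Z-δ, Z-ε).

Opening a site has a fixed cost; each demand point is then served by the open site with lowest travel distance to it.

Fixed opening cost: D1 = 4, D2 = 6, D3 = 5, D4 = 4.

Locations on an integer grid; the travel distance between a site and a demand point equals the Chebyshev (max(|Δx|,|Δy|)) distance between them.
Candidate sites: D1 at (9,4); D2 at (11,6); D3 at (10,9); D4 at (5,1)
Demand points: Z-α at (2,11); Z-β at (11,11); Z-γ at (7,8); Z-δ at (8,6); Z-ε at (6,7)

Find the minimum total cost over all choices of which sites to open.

25

Open {D3}: assign each demand point to its cheapest open site.
  Z-α→D3 8, Z-β→D3 2, Z-γ→D3 3, Z-δ→D3 3, Z-ε→D3 4
  travel distance 20, fixed 5 → total 25.
Compare {D1, D3}: travel distance 17 + fixed 9 = 26.
Compare {D1}: travel distance 23 + fixed 4 = 27.
Compare {D3, D4}: travel distance 20 + fixed 9 = 29.
All other subsets cost ≥ 26. Minimum total cost: 25.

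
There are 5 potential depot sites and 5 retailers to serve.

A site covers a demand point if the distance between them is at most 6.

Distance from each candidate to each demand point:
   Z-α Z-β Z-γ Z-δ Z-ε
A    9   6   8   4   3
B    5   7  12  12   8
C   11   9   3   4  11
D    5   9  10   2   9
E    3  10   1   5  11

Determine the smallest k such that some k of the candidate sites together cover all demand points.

2

Coverage sets (demand points within 6 of each site):
  A: {Z-β, Z-δ, Z-ε}
  B: {Z-α}
  C: {Z-γ, Z-δ}
  D: {Z-α, Z-δ}
  E: {Z-α, Z-γ, Z-δ}
No single site covers all 5 demand points.
But {A, E} covers everything, so the minimum is 2.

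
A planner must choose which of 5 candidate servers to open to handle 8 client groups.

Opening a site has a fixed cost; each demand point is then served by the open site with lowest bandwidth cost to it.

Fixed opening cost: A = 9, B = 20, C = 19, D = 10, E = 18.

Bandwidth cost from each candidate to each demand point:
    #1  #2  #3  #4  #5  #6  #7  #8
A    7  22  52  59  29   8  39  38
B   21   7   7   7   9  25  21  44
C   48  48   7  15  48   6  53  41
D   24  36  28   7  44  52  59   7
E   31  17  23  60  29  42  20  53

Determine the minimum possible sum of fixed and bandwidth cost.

Open {A, B, D}: assign each demand point to its cheapest open site.
  #1→A 7, #2→B 7, #3→B 7, #4→B 7, #5→B 9, #6→A 8, #7→B 21, #8→D 7
  bandwidth cost 73, fixed 39 → total 112.
Compare {A, B, C, D}: bandwidth cost 71 + fixed 58 = 129.
Compare {A, B, D, E}: bandwidth cost 72 + fixed 57 = 129.
Compare {A, B}: bandwidth cost 104 + fixed 29 = 133.
All other subsets cost ≥ 129. Minimum total cost: 112.

112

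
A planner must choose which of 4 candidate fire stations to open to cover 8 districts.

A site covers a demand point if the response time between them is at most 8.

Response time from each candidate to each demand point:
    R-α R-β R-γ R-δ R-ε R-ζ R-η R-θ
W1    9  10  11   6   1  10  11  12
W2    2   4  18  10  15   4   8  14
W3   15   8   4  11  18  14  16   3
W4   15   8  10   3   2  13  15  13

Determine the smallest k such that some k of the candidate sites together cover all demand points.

3

Coverage sets (demand points within 8 of each site):
  W1: {R-δ, R-ε}
  W2: {R-α, R-β, R-ζ, R-η}
  W3: {R-β, R-γ, R-θ}
  W4: {R-β, R-δ, R-ε}
No 2 sites suffice: every size-2 union leaves at least one demand point uncovered.
But {W1, W2, W3} covers everything, so the minimum is 3.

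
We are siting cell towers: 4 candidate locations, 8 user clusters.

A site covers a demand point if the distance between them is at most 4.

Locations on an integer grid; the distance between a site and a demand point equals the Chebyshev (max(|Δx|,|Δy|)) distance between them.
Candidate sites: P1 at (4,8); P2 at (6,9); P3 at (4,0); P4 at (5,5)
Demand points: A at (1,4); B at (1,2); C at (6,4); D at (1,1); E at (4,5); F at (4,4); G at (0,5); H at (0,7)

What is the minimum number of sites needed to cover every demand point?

Coverage sets (demand points within 4 of each site):
  P1: {A, C, E, F, G, H}
  P2: {E}
  P3: {A, B, C, D, F}
  P4: {A, B, C, D, E, F}
No single site covers all 8 demand points.
But {P1, P3} covers everything, so the minimum is 2.

2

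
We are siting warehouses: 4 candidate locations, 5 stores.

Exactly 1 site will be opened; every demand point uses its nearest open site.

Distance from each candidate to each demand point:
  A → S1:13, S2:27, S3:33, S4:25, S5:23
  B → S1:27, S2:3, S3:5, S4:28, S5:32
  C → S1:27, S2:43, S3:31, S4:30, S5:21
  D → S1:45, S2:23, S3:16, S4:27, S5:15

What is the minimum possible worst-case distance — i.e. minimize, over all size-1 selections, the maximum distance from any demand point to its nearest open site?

32

Open {B}.
  Farthest demand point is S5 at distance 32 (to B); all others are ≤ 32.
With {A} the worst case is 33.
With {C} the worst case is 43.
No size-1 selection achieves below 32.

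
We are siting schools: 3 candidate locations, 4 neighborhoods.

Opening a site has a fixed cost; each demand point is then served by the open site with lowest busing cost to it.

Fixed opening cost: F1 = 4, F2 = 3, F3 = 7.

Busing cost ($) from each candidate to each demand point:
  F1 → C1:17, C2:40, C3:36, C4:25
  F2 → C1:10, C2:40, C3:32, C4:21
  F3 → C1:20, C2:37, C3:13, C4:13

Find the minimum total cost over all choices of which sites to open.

Open {F2, F3}: assign each demand point to its cheapest open site.
  C1→F2 10, C2→F3 37, C3→F3 13, C4→F3 13
  busing cost 73, fixed 10 → total 83.
Compare {F1, F2, F3}: busing cost 73 + fixed 14 = 87.
Compare {F3}: busing cost 83 + fixed 7 = 90.
Compare {F1, F3}: busing cost 80 + fixed 11 = 91.
All other subsets cost ≥ 87. Minimum total cost: 83.

83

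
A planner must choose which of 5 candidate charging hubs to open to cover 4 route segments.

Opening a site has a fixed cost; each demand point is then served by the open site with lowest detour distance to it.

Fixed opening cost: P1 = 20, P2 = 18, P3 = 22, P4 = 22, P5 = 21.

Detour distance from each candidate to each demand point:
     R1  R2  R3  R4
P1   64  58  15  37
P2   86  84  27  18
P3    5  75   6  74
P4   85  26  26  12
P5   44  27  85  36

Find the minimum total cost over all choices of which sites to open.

93

Open {P3, P4}: assign each demand point to its cheapest open site.
  R1→P3 5, R2→P4 26, R3→P3 6, R4→P4 12
  detour distance 49, fixed 44 → total 93.
Compare {P2, P3, P4}: detour distance 49 + fixed 62 = 111.
Compare {P1, P3, P4}: detour distance 49 + fixed 64 = 113.
Compare {P3, P4, P5}: detour distance 49 + fixed 65 = 114.
All other subsets cost ≥ 111. Minimum total cost: 93.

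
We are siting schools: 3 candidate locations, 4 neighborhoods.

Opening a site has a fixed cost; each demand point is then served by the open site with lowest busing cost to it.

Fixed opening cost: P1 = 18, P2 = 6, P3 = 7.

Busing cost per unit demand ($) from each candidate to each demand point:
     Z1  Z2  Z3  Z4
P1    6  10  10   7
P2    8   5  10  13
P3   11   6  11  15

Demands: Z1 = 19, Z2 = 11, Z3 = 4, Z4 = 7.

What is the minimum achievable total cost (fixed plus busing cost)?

282

Open {P1, P2}: assign each demand point to its cheapest open site.
  Z1→P1 19×6=114, Z2→P2 11×5=55, Z3→P1 4×10=40, Z4→P1 7×7=49
  busing cost 258, fixed 24 → total 282.
Compare {P1, P2, P3}: busing cost 258 + fixed 31 = 289.
Compare {P1, P3}: busing cost 269 + fixed 25 = 294.
Compare {P1}: busing cost 313 + fixed 18 = 331.
All other subsets cost ≥ 289. Minimum total cost: 282.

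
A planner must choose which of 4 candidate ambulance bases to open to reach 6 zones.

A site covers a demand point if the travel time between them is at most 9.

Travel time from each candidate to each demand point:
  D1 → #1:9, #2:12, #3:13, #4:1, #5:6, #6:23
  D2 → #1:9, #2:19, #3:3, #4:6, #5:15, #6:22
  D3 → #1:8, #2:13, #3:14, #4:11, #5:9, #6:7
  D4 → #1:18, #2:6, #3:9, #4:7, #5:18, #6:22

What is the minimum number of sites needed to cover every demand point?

Coverage sets (demand points within 9 of each site):
  D1: {#1, #4, #5}
  D2: {#1, #3, #4}
  D3: {#1, #5, #6}
  D4: {#2, #3, #4}
No single site covers all 6 demand points.
But {D3, D4} covers everything, so the minimum is 2.

2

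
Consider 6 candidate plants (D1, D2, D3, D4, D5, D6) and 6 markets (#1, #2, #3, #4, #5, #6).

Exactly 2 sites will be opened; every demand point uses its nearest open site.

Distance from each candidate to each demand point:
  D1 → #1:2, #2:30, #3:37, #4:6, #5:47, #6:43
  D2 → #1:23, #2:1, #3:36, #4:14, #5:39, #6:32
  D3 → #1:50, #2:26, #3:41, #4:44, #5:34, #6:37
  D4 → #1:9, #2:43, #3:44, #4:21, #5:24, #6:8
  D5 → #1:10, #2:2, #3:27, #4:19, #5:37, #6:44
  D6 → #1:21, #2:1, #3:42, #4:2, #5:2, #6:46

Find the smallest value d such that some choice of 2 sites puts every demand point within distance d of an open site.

Open {D4, D5}.
  Farthest demand point is #3 at distance 27 (to D5); all others are ≤ 27.
With {D2, D3} the worst case is 36.
With {D2, D4} the worst case is 36.
No size-2 selection achieves below 27.

27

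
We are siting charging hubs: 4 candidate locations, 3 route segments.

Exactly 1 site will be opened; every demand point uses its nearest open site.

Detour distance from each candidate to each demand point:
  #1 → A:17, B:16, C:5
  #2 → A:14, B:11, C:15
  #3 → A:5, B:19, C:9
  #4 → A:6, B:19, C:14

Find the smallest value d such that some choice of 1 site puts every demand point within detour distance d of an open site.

15

Open {#2}.
  Farthest demand point is C at detour distance 15 (to #2); all others are ≤ 15.
With {#1} the worst case is 17.
With {#3} the worst case is 19.
No size-1 selection achieves below 15.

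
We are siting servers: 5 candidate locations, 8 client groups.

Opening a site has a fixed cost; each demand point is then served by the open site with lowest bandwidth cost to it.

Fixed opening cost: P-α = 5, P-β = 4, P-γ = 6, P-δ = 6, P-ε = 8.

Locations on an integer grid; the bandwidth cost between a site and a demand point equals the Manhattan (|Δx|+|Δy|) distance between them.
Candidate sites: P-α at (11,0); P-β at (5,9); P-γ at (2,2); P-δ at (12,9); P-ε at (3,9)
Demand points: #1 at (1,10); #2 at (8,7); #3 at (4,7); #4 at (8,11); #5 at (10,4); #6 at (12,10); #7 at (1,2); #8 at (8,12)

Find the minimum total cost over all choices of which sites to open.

49

Open {P-β, P-γ, P-δ}: assign each demand point to its cheapest open site.
  #1→P-β 5, #2→P-β 5, #3→P-β 3, #4→P-β 5, #5→P-δ 7, #6→P-δ 1, #7→P-γ 1, #8→P-β 6
  bandwidth cost 33, fixed 16 → total 49.
Compare {P-α, P-β, P-γ, P-δ}: bandwidth cost 31 + fixed 21 = 52.
Compare {P-β, P-γ}: bandwidth cost 43 + fixed 10 = 53.
Compare {P-β, P-δ}: bandwidth cost 43 + fixed 10 = 53.
All other subsets cost ≥ 52. Minimum total cost: 49.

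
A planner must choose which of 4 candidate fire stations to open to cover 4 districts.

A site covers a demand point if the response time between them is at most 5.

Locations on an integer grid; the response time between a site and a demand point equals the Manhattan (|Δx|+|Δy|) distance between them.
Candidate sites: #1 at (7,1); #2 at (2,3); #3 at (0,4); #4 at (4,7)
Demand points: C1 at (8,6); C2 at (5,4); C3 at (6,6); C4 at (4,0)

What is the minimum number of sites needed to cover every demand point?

2

Coverage sets (demand points within 5 of each site):
  #1: {C2, C4}
  #2: {C2, C4}
  #3: {C2}
  #4: {C1, C2, C3}
No single site covers all 4 demand points.
But {#1, #4} covers everything, so the minimum is 2.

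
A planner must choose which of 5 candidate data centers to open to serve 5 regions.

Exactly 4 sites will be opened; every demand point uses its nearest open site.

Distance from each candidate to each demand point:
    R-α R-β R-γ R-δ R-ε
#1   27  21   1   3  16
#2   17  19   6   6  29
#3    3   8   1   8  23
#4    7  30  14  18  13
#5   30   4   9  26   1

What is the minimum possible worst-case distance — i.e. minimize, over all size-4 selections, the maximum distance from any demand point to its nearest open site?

4

Open {#1, #2, #3, #5}.
  Farthest demand point is R-β at distance 4 (to #5); all others are ≤ 4.
With {#1, #3, #4, #5} the worst case is 4.
With {#2, #3, #4, #5} the worst case is 6.
No size-4 selection achieves below 4.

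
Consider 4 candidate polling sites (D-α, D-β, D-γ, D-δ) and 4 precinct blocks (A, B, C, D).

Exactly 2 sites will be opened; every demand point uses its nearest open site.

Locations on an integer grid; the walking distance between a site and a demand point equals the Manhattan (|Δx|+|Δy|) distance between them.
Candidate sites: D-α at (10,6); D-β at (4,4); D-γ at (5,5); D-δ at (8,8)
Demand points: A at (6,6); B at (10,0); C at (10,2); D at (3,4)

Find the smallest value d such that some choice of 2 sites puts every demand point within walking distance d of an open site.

6

Open {D-α, D-β}.
  Farthest demand point is B at walking distance 6 (to D-α); all others are ≤ 6.
With {D-α, D-γ} the worst case is 6.
With {D-α, D-δ} the worst case is 9.
No size-2 selection achieves below 6.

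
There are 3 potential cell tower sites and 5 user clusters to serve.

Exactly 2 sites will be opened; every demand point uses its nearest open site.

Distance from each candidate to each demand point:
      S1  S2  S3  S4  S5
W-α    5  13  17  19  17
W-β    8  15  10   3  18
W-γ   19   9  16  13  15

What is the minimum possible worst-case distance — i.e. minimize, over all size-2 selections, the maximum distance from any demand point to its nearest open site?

15

Open {W-β, W-γ}.
  Farthest demand point is S5 at distance 15 (to W-γ); all others are ≤ 15.
With {W-α, W-γ} the worst case is 16.
With {W-α, W-β} the worst case is 17.
No size-2 selection achieves below 15.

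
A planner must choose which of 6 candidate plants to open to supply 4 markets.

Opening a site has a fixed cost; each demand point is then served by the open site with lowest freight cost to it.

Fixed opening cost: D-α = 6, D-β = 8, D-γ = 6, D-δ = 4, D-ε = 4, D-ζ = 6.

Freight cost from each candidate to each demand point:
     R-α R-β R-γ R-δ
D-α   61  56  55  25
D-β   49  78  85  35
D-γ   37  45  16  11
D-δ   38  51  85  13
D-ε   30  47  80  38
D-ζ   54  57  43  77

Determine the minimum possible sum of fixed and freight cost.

112

Open {D-γ, D-ε}: assign each demand point to its cheapest open site.
  R-α→D-ε 30, R-β→D-γ 45, R-γ→D-γ 16, R-δ→D-γ 11
  freight cost 102, fixed 10 → total 112.
Compare {D-γ}: freight cost 109 + fixed 6 = 115.
Compare {D-γ, D-δ, D-ε}: freight cost 102 + fixed 14 = 116.
Compare {D-α, D-γ, D-ε}: freight cost 102 + fixed 16 = 118.
All other subsets cost ≥ 115. Minimum total cost: 112.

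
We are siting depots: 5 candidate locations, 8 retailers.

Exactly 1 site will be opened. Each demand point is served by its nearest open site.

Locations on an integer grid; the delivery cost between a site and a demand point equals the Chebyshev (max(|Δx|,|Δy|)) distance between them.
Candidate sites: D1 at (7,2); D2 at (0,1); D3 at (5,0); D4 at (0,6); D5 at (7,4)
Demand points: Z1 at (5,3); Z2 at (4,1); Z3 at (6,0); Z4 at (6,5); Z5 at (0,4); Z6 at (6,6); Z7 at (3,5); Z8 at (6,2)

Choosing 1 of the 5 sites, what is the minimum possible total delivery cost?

Open {D5}.
  Z1→D5 2, Z2→D5 3, Z3→D5 4, Z4→D5 1, Z5→D5 7, Z6→D5 2, Z7→D5 4, Z8→D5 2  ⇒ total 25.
Compare {D1}: total 26.
Compare {D3}: total 28.
No size-1 selection does better; minimum is 25.

25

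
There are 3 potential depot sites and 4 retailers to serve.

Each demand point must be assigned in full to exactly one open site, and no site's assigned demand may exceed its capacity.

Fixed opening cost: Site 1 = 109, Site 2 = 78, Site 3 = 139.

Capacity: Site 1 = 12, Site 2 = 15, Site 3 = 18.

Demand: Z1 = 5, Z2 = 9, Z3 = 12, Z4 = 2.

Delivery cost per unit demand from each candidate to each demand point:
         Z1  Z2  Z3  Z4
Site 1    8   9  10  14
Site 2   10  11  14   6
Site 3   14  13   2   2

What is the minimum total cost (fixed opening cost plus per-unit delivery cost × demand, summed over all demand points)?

Open {Site 2, Site 3}; cheapest assignment that respects the capacities:
  Site 2 (cap 15, load 14): Z1, Z2 — cost 5×10 + 9×11 = 149
  Site 3 (cap 18, load 14): Z3, Z4 — cost 12×2 + 2×2 = 28
  Shipping 177, fixed 217 → total 394.
  Any other capacity-feasible assignment to {Site 2, Site 3} ships for at least 177.
Compare {Site 1, Site 3}: its best feasible assignment gives total 451.
Compare {Site 1, Site 2, Site 3}: its best feasible assignment gives total 485.
Every other set of open sites that can feasibly serve all demand totals ≥ 451 even under its best assignment. Minimum: 394.

394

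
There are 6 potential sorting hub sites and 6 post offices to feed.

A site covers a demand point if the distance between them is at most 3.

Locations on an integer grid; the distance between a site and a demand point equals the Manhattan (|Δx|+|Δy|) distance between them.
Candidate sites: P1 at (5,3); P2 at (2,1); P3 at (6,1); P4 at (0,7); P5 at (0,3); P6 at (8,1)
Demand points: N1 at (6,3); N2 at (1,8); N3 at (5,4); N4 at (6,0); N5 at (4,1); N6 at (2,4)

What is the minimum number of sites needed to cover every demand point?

4

Coverage sets (demand points within 3 of each site):
  P1: {N1, N3, N5}
  P2: {N5, N6}
  P3: {N1, N4, N5}
  P4: {N2}
  P5: {N6}
  P6: {N4}
No 3 sites suffice: every size-3 union leaves at least one demand point uncovered.
But {P1, P2, P3, P4} covers everything, so the minimum is 4.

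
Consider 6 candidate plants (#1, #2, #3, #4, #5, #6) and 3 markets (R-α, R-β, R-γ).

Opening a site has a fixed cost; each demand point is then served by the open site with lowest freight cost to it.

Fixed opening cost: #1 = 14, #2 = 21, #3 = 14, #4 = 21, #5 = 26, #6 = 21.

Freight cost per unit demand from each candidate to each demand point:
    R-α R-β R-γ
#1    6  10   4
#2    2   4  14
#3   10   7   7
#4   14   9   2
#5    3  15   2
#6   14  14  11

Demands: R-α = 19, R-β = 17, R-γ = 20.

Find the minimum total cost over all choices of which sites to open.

Open {#2, #4}: assign each demand point to its cheapest open site.
  R-α→#2 19×2=38, R-β→#2 17×4=68, R-γ→#4 20×2=40
  freight cost 146, fixed 42 → total 188.
Compare {#2, #5}: freight cost 146 + fixed 47 = 193.
Compare {#1, #2, #4}: freight cost 146 + fixed 56 = 202.
Compare {#2, #3, #4}: freight cost 146 + fixed 56 = 202.
All other subsets cost ≥ 193. Minimum total cost: 188.

188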